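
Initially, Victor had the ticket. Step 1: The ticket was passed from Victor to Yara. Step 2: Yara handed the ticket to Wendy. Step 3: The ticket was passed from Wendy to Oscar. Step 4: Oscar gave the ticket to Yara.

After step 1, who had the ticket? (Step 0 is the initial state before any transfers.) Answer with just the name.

Answer: Yara

Derivation:
Tracking the ticket holder through step 1:
After step 0 (start): Victor
After step 1: Yara

At step 1, the holder is Yara.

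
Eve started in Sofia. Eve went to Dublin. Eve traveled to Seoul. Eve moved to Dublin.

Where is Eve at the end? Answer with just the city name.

Tracking Eve's location:
Start: Eve is in Sofia.
After move 1: Sofia -> Dublin. Eve is in Dublin.
After move 2: Dublin -> Seoul. Eve is in Seoul.
After move 3: Seoul -> Dublin. Eve is in Dublin.

Answer: Dublin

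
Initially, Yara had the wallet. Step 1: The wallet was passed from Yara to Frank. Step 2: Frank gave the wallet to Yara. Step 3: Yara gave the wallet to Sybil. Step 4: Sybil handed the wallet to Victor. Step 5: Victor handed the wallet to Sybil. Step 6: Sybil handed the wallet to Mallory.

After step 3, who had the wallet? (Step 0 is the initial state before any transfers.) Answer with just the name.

Answer: Sybil

Derivation:
Tracking the wallet holder through step 3:
After step 0 (start): Yara
After step 1: Frank
After step 2: Yara
After step 3: Sybil

At step 3, the holder is Sybil.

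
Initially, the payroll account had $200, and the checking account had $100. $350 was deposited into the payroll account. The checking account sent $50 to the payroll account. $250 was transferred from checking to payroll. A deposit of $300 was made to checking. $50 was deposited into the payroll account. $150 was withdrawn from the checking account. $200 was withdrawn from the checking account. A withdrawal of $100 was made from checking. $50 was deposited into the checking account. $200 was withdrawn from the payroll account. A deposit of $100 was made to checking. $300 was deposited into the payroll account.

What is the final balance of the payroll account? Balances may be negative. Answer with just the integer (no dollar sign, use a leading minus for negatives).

Tracking account balances step by step:
Start: payroll=200, checking=100
Event 1 (deposit 350 to payroll): payroll: 200 + 350 = 550. Balances: payroll=550, checking=100
Event 2 (transfer 50 checking -> payroll): checking: 100 - 50 = 50, payroll: 550 + 50 = 600. Balances: payroll=600, checking=50
Event 3 (transfer 250 checking -> payroll): checking: 50 - 250 = -200, payroll: 600 + 250 = 850. Balances: payroll=850, checking=-200
Event 4 (deposit 300 to checking): checking: -200 + 300 = 100. Balances: payroll=850, checking=100
Event 5 (deposit 50 to payroll): payroll: 850 + 50 = 900. Balances: payroll=900, checking=100
Event 6 (withdraw 150 from checking): checking: 100 - 150 = -50. Balances: payroll=900, checking=-50
Event 7 (withdraw 200 from checking): checking: -50 - 200 = -250. Balances: payroll=900, checking=-250
Event 8 (withdraw 100 from checking): checking: -250 - 100 = -350. Balances: payroll=900, checking=-350
Event 9 (deposit 50 to checking): checking: -350 + 50 = -300. Balances: payroll=900, checking=-300
Event 10 (withdraw 200 from payroll): payroll: 900 - 200 = 700. Balances: payroll=700, checking=-300
Event 11 (deposit 100 to checking): checking: -300 + 100 = -200. Balances: payroll=700, checking=-200
Event 12 (deposit 300 to payroll): payroll: 700 + 300 = 1000. Balances: payroll=1000, checking=-200

Final balance of payroll: 1000

Answer: 1000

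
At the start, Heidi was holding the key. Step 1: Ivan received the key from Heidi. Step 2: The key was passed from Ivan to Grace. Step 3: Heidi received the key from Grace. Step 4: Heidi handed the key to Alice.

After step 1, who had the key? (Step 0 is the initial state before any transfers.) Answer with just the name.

Answer: Ivan

Derivation:
Tracking the key holder through step 1:
After step 0 (start): Heidi
After step 1: Ivan

At step 1, the holder is Ivan.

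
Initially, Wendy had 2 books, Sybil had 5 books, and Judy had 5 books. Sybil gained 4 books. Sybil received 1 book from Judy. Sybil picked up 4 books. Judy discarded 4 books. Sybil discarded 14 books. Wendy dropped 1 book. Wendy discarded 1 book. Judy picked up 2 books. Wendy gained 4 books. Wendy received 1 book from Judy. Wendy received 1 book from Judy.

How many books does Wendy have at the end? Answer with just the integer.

Tracking counts step by step:
Start: Wendy=2, Sybil=5, Judy=5
Event 1 (Sybil +4): Sybil: 5 -> 9. State: Wendy=2, Sybil=9, Judy=5
Event 2 (Judy -> Sybil, 1): Judy: 5 -> 4, Sybil: 9 -> 10. State: Wendy=2, Sybil=10, Judy=4
Event 3 (Sybil +4): Sybil: 10 -> 14. State: Wendy=2, Sybil=14, Judy=4
Event 4 (Judy -4): Judy: 4 -> 0. State: Wendy=2, Sybil=14, Judy=0
Event 5 (Sybil -14): Sybil: 14 -> 0. State: Wendy=2, Sybil=0, Judy=0
Event 6 (Wendy -1): Wendy: 2 -> 1. State: Wendy=1, Sybil=0, Judy=0
Event 7 (Wendy -1): Wendy: 1 -> 0. State: Wendy=0, Sybil=0, Judy=0
Event 8 (Judy +2): Judy: 0 -> 2. State: Wendy=0, Sybil=0, Judy=2
Event 9 (Wendy +4): Wendy: 0 -> 4. State: Wendy=4, Sybil=0, Judy=2
Event 10 (Judy -> Wendy, 1): Judy: 2 -> 1, Wendy: 4 -> 5. State: Wendy=5, Sybil=0, Judy=1
Event 11 (Judy -> Wendy, 1): Judy: 1 -> 0, Wendy: 5 -> 6. State: Wendy=6, Sybil=0, Judy=0

Wendy's final count: 6

Answer: 6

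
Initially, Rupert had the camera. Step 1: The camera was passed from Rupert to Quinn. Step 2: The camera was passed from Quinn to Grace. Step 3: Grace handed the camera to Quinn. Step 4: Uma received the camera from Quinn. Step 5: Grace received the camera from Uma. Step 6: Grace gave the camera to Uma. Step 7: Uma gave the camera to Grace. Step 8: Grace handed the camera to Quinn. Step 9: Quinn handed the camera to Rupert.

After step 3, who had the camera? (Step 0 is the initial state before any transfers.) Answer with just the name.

Tracking the camera holder through step 3:
After step 0 (start): Rupert
After step 1: Quinn
After step 2: Grace
After step 3: Quinn

At step 3, the holder is Quinn.

Answer: Quinn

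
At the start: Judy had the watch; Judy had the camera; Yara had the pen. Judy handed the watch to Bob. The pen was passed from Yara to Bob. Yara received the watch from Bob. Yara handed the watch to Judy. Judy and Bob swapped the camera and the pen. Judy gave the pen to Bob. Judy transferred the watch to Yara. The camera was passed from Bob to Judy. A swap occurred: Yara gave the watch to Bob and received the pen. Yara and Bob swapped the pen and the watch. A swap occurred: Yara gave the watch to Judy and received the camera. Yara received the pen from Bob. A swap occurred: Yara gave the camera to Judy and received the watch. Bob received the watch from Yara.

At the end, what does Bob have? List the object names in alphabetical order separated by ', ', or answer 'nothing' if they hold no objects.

Tracking all object holders:
Start: watch:Judy, camera:Judy, pen:Yara
Event 1 (give watch: Judy -> Bob). State: watch:Bob, camera:Judy, pen:Yara
Event 2 (give pen: Yara -> Bob). State: watch:Bob, camera:Judy, pen:Bob
Event 3 (give watch: Bob -> Yara). State: watch:Yara, camera:Judy, pen:Bob
Event 4 (give watch: Yara -> Judy). State: watch:Judy, camera:Judy, pen:Bob
Event 5 (swap camera<->pen: now camera:Bob, pen:Judy). State: watch:Judy, camera:Bob, pen:Judy
Event 6 (give pen: Judy -> Bob). State: watch:Judy, camera:Bob, pen:Bob
Event 7 (give watch: Judy -> Yara). State: watch:Yara, camera:Bob, pen:Bob
Event 8 (give camera: Bob -> Judy). State: watch:Yara, camera:Judy, pen:Bob
Event 9 (swap watch<->pen: now watch:Bob, pen:Yara). State: watch:Bob, camera:Judy, pen:Yara
Event 10 (swap pen<->watch: now pen:Bob, watch:Yara). State: watch:Yara, camera:Judy, pen:Bob
Event 11 (swap watch<->camera: now watch:Judy, camera:Yara). State: watch:Judy, camera:Yara, pen:Bob
Event 12 (give pen: Bob -> Yara). State: watch:Judy, camera:Yara, pen:Yara
Event 13 (swap camera<->watch: now camera:Judy, watch:Yara). State: watch:Yara, camera:Judy, pen:Yara
Event 14 (give watch: Yara -> Bob). State: watch:Bob, camera:Judy, pen:Yara

Final state: watch:Bob, camera:Judy, pen:Yara
Bob holds: watch.

Answer: watch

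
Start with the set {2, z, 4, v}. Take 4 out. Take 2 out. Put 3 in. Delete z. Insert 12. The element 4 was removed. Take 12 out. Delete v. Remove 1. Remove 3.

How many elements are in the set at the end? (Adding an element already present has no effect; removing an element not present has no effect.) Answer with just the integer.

Tracking the set through each operation:
Start: {2, 4, v, z}
Event 1 (remove 4): removed. Set: {2, v, z}
Event 2 (remove 2): removed. Set: {v, z}
Event 3 (add 3): added. Set: {3, v, z}
Event 4 (remove z): removed. Set: {3, v}
Event 5 (add 12): added. Set: {12, 3, v}
Event 6 (remove 4): not present, no change. Set: {12, 3, v}
Event 7 (remove 12): removed. Set: {3, v}
Event 8 (remove v): removed. Set: {3}
Event 9 (remove 1): not present, no change. Set: {3}
Event 10 (remove 3): removed. Set: {}

Final set: {} (size 0)

Answer: 0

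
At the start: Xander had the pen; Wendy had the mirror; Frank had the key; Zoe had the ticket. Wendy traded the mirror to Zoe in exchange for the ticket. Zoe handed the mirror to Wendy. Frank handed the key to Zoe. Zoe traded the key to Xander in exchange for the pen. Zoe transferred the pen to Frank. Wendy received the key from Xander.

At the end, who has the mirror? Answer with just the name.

Tracking all object holders:
Start: pen:Xander, mirror:Wendy, key:Frank, ticket:Zoe
Event 1 (swap mirror<->ticket: now mirror:Zoe, ticket:Wendy). State: pen:Xander, mirror:Zoe, key:Frank, ticket:Wendy
Event 2 (give mirror: Zoe -> Wendy). State: pen:Xander, mirror:Wendy, key:Frank, ticket:Wendy
Event 3 (give key: Frank -> Zoe). State: pen:Xander, mirror:Wendy, key:Zoe, ticket:Wendy
Event 4 (swap key<->pen: now key:Xander, pen:Zoe). State: pen:Zoe, mirror:Wendy, key:Xander, ticket:Wendy
Event 5 (give pen: Zoe -> Frank). State: pen:Frank, mirror:Wendy, key:Xander, ticket:Wendy
Event 6 (give key: Xander -> Wendy). State: pen:Frank, mirror:Wendy, key:Wendy, ticket:Wendy

Final state: pen:Frank, mirror:Wendy, key:Wendy, ticket:Wendy
The mirror is held by Wendy.

Answer: Wendy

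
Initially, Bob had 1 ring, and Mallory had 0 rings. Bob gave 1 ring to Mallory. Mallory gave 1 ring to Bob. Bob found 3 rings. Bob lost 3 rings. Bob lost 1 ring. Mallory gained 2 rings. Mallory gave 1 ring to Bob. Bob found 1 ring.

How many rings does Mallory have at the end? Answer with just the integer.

Answer: 1

Derivation:
Tracking counts step by step:
Start: Bob=1, Mallory=0
Event 1 (Bob -> Mallory, 1): Bob: 1 -> 0, Mallory: 0 -> 1. State: Bob=0, Mallory=1
Event 2 (Mallory -> Bob, 1): Mallory: 1 -> 0, Bob: 0 -> 1. State: Bob=1, Mallory=0
Event 3 (Bob +3): Bob: 1 -> 4. State: Bob=4, Mallory=0
Event 4 (Bob -3): Bob: 4 -> 1. State: Bob=1, Mallory=0
Event 5 (Bob -1): Bob: 1 -> 0. State: Bob=0, Mallory=0
Event 6 (Mallory +2): Mallory: 0 -> 2. State: Bob=0, Mallory=2
Event 7 (Mallory -> Bob, 1): Mallory: 2 -> 1, Bob: 0 -> 1. State: Bob=1, Mallory=1
Event 8 (Bob +1): Bob: 1 -> 2. State: Bob=2, Mallory=1

Mallory's final count: 1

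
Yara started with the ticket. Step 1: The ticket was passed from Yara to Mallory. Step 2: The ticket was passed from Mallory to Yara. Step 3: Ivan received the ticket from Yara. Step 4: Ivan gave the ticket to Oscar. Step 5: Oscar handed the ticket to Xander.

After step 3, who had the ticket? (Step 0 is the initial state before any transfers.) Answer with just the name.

Answer: Ivan

Derivation:
Tracking the ticket holder through step 3:
After step 0 (start): Yara
After step 1: Mallory
After step 2: Yara
After step 3: Ivan

At step 3, the holder is Ivan.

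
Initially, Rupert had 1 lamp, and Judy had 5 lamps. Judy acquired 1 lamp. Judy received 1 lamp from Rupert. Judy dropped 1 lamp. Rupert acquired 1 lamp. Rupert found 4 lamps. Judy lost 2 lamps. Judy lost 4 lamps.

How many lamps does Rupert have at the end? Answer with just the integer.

Tracking counts step by step:
Start: Rupert=1, Judy=5
Event 1 (Judy +1): Judy: 5 -> 6. State: Rupert=1, Judy=6
Event 2 (Rupert -> Judy, 1): Rupert: 1 -> 0, Judy: 6 -> 7. State: Rupert=0, Judy=7
Event 3 (Judy -1): Judy: 7 -> 6. State: Rupert=0, Judy=6
Event 4 (Rupert +1): Rupert: 0 -> 1. State: Rupert=1, Judy=6
Event 5 (Rupert +4): Rupert: 1 -> 5. State: Rupert=5, Judy=6
Event 6 (Judy -2): Judy: 6 -> 4. State: Rupert=5, Judy=4
Event 7 (Judy -4): Judy: 4 -> 0. State: Rupert=5, Judy=0

Rupert's final count: 5

Answer: 5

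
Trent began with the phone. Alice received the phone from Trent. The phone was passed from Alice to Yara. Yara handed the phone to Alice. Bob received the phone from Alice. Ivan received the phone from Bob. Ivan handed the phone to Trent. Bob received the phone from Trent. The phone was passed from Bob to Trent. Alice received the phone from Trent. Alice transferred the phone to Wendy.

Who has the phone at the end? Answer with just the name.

Tracking the phone through each event:
Start: Trent has the phone.
After event 1: Alice has the phone.
After event 2: Yara has the phone.
After event 3: Alice has the phone.
After event 4: Bob has the phone.
After event 5: Ivan has the phone.
After event 6: Trent has the phone.
After event 7: Bob has the phone.
After event 8: Trent has the phone.
After event 9: Alice has the phone.
After event 10: Wendy has the phone.

Answer: Wendy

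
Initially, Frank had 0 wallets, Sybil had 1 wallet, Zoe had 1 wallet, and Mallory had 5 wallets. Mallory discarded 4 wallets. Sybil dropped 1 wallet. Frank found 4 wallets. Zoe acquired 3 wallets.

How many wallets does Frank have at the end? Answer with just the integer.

Tracking counts step by step:
Start: Frank=0, Sybil=1, Zoe=1, Mallory=5
Event 1 (Mallory -4): Mallory: 5 -> 1. State: Frank=0, Sybil=1, Zoe=1, Mallory=1
Event 2 (Sybil -1): Sybil: 1 -> 0. State: Frank=0, Sybil=0, Zoe=1, Mallory=1
Event 3 (Frank +4): Frank: 0 -> 4. State: Frank=4, Sybil=0, Zoe=1, Mallory=1
Event 4 (Zoe +3): Zoe: 1 -> 4. State: Frank=4, Sybil=0, Zoe=4, Mallory=1

Frank's final count: 4

Answer: 4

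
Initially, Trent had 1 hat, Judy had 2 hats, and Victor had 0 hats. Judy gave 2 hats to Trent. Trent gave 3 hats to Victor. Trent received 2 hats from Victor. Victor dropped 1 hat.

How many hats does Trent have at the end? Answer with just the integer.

Tracking counts step by step:
Start: Trent=1, Judy=2, Victor=0
Event 1 (Judy -> Trent, 2): Judy: 2 -> 0, Trent: 1 -> 3. State: Trent=3, Judy=0, Victor=0
Event 2 (Trent -> Victor, 3): Trent: 3 -> 0, Victor: 0 -> 3. State: Trent=0, Judy=0, Victor=3
Event 3 (Victor -> Trent, 2): Victor: 3 -> 1, Trent: 0 -> 2. State: Trent=2, Judy=0, Victor=1
Event 4 (Victor -1): Victor: 1 -> 0. State: Trent=2, Judy=0, Victor=0

Trent's final count: 2

Answer: 2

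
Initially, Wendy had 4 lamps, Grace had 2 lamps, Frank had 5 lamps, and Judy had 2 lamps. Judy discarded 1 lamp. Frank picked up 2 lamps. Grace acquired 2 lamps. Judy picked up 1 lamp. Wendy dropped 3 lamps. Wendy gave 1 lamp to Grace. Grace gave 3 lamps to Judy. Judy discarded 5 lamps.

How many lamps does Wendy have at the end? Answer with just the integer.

Answer: 0

Derivation:
Tracking counts step by step:
Start: Wendy=4, Grace=2, Frank=5, Judy=2
Event 1 (Judy -1): Judy: 2 -> 1. State: Wendy=4, Grace=2, Frank=5, Judy=1
Event 2 (Frank +2): Frank: 5 -> 7. State: Wendy=4, Grace=2, Frank=7, Judy=1
Event 3 (Grace +2): Grace: 2 -> 4. State: Wendy=4, Grace=4, Frank=7, Judy=1
Event 4 (Judy +1): Judy: 1 -> 2. State: Wendy=4, Grace=4, Frank=7, Judy=2
Event 5 (Wendy -3): Wendy: 4 -> 1. State: Wendy=1, Grace=4, Frank=7, Judy=2
Event 6 (Wendy -> Grace, 1): Wendy: 1 -> 0, Grace: 4 -> 5. State: Wendy=0, Grace=5, Frank=7, Judy=2
Event 7 (Grace -> Judy, 3): Grace: 5 -> 2, Judy: 2 -> 5. State: Wendy=0, Grace=2, Frank=7, Judy=5
Event 8 (Judy -5): Judy: 5 -> 0. State: Wendy=0, Grace=2, Frank=7, Judy=0

Wendy's final count: 0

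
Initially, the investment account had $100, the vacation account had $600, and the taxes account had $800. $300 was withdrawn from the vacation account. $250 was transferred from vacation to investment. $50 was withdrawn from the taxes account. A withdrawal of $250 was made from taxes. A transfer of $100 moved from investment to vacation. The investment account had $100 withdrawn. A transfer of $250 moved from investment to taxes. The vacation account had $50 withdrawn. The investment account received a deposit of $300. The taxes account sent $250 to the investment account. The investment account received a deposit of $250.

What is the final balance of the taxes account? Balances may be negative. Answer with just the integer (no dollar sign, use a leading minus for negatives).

Answer: 500

Derivation:
Tracking account balances step by step:
Start: investment=100, vacation=600, taxes=800
Event 1 (withdraw 300 from vacation): vacation: 600 - 300 = 300. Balances: investment=100, vacation=300, taxes=800
Event 2 (transfer 250 vacation -> investment): vacation: 300 - 250 = 50, investment: 100 + 250 = 350. Balances: investment=350, vacation=50, taxes=800
Event 3 (withdraw 50 from taxes): taxes: 800 - 50 = 750. Balances: investment=350, vacation=50, taxes=750
Event 4 (withdraw 250 from taxes): taxes: 750 - 250 = 500. Balances: investment=350, vacation=50, taxes=500
Event 5 (transfer 100 investment -> vacation): investment: 350 - 100 = 250, vacation: 50 + 100 = 150. Balances: investment=250, vacation=150, taxes=500
Event 6 (withdraw 100 from investment): investment: 250 - 100 = 150. Balances: investment=150, vacation=150, taxes=500
Event 7 (transfer 250 investment -> taxes): investment: 150 - 250 = -100, taxes: 500 + 250 = 750. Balances: investment=-100, vacation=150, taxes=750
Event 8 (withdraw 50 from vacation): vacation: 150 - 50 = 100. Balances: investment=-100, vacation=100, taxes=750
Event 9 (deposit 300 to investment): investment: -100 + 300 = 200. Balances: investment=200, vacation=100, taxes=750
Event 10 (transfer 250 taxes -> investment): taxes: 750 - 250 = 500, investment: 200 + 250 = 450. Balances: investment=450, vacation=100, taxes=500
Event 11 (deposit 250 to investment): investment: 450 + 250 = 700. Balances: investment=700, vacation=100, taxes=500

Final balance of taxes: 500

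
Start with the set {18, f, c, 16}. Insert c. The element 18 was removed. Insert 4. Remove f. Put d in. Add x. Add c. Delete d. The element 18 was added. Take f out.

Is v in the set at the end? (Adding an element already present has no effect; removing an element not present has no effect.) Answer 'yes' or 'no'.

Answer: no

Derivation:
Tracking the set through each operation:
Start: {16, 18, c, f}
Event 1 (add c): already present, no change. Set: {16, 18, c, f}
Event 2 (remove 18): removed. Set: {16, c, f}
Event 3 (add 4): added. Set: {16, 4, c, f}
Event 4 (remove f): removed. Set: {16, 4, c}
Event 5 (add d): added. Set: {16, 4, c, d}
Event 6 (add x): added. Set: {16, 4, c, d, x}
Event 7 (add c): already present, no change. Set: {16, 4, c, d, x}
Event 8 (remove d): removed. Set: {16, 4, c, x}
Event 9 (add 18): added. Set: {16, 18, 4, c, x}
Event 10 (remove f): not present, no change. Set: {16, 18, 4, c, x}

Final set: {16, 18, 4, c, x} (size 5)
v is NOT in the final set.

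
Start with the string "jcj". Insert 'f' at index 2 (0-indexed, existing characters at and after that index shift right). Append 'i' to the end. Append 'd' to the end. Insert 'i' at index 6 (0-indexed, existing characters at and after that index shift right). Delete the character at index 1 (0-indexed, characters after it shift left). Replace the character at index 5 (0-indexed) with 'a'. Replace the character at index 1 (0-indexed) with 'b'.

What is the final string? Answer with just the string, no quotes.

Answer: jbjida

Derivation:
Applying each edit step by step:
Start: "jcj"
Op 1 (insert 'f' at idx 2): "jcj" -> "jcfj"
Op 2 (append 'i'): "jcfj" -> "jcfji"
Op 3 (append 'd'): "jcfji" -> "jcfjid"
Op 4 (insert 'i' at idx 6): "jcfjid" -> "jcfjidi"
Op 5 (delete idx 1 = 'c'): "jcfjidi" -> "jfjidi"
Op 6 (replace idx 5: 'i' -> 'a'): "jfjidi" -> "jfjida"
Op 7 (replace idx 1: 'f' -> 'b'): "jfjida" -> "jbjida"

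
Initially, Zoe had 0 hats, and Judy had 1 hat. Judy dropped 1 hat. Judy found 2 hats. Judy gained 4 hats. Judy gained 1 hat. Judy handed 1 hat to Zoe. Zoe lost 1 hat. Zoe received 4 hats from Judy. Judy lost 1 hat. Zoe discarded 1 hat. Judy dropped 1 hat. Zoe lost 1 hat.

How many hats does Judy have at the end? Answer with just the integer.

Tracking counts step by step:
Start: Zoe=0, Judy=1
Event 1 (Judy -1): Judy: 1 -> 0. State: Zoe=0, Judy=0
Event 2 (Judy +2): Judy: 0 -> 2. State: Zoe=0, Judy=2
Event 3 (Judy +4): Judy: 2 -> 6. State: Zoe=0, Judy=6
Event 4 (Judy +1): Judy: 6 -> 7. State: Zoe=0, Judy=7
Event 5 (Judy -> Zoe, 1): Judy: 7 -> 6, Zoe: 0 -> 1. State: Zoe=1, Judy=6
Event 6 (Zoe -1): Zoe: 1 -> 0. State: Zoe=0, Judy=6
Event 7 (Judy -> Zoe, 4): Judy: 6 -> 2, Zoe: 0 -> 4. State: Zoe=4, Judy=2
Event 8 (Judy -1): Judy: 2 -> 1. State: Zoe=4, Judy=1
Event 9 (Zoe -1): Zoe: 4 -> 3. State: Zoe=3, Judy=1
Event 10 (Judy -1): Judy: 1 -> 0. State: Zoe=3, Judy=0
Event 11 (Zoe -1): Zoe: 3 -> 2. State: Zoe=2, Judy=0

Judy's final count: 0

Answer: 0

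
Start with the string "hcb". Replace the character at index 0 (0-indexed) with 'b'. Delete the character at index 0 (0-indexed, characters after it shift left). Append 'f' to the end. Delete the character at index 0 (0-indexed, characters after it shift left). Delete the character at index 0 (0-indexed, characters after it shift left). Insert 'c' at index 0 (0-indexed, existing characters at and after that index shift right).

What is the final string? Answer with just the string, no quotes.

Answer: cf

Derivation:
Applying each edit step by step:
Start: "hcb"
Op 1 (replace idx 0: 'h' -> 'b'): "hcb" -> "bcb"
Op 2 (delete idx 0 = 'b'): "bcb" -> "cb"
Op 3 (append 'f'): "cb" -> "cbf"
Op 4 (delete idx 0 = 'c'): "cbf" -> "bf"
Op 5 (delete idx 0 = 'b'): "bf" -> "f"
Op 6 (insert 'c' at idx 0): "f" -> "cf"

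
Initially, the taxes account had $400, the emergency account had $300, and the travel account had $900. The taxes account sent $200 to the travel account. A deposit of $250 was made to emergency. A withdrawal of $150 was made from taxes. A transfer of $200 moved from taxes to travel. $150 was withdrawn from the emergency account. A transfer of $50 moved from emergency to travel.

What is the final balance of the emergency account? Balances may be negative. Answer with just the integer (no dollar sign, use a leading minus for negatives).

Tracking account balances step by step:
Start: taxes=400, emergency=300, travel=900
Event 1 (transfer 200 taxes -> travel): taxes: 400 - 200 = 200, travel: 900 + 200 = 1100. Balances: taxes=200, emergency=300, travel=1100
Event 2 (deposit 250 to emergency): emergency: 300 + 250 = 550. Balances: taxes=200, emergency=550, travel=1100
Event 3 (withdraw 150 from taxes): taxes: 200 - 150 = 50. Balances: taxes=50, emergency=550, travel=1100
Event 4 (transfer 200 taxes -> travel): taxes: 50 - 200 = -150, travel: 1100 + 200 = 1300. Balances: taxes=-150, emergency=550, travel=1300
Event 5 (withdraw 150 from emergency): emergency: 550 - 150 = 400. Balances: taxes=-150, emergency=400, travel=1300
Event 6 (transfer 50 emergency -> travel): emergency: 400 - 50 = 350, travel: 1300 + 50 = 1350. Balances: taxes=-150, emergency=350, travel=1350

Final balance of emergency: 350

Answer: 350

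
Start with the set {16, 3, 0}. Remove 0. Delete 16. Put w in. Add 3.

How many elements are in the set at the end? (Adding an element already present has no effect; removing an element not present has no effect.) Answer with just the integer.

Tracking the set through each operation:
Start: {0, 16, 3}
Event 1 (remove 0): removed. Set: {16, 3}
Event 2 (remove 16): removed. Set: {3}
Event 3 (add w): added. Set: {3, w}
Event 4 (add 3): already present, no change. Set: {3, w}

Final set: {3, w} (size 2)

Answer: 2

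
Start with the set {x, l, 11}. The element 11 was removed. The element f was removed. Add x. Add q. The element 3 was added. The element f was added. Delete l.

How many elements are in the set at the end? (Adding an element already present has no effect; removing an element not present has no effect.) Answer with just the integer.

Answer: 4

Derivation:
Tracking the set through each operation:
Start: {11, l, x}
Event 1 (remove 11): removed. Set: {l, x}
Event 2 (remove f): not present, no change. Set: {l, x}
Event 3 (add x): already present, no change. Set: {l, x}
Event 4 (add q): added. Set: {l, q, x}
Event 5 (add 3): added. Set: {3, l, q, x}
Event 6 (add f): added. Set: {3, f, l, q, x}
Event 7 (remove l): removed. Set: {3, f, q, x}

Final set: {3, f, q, x} (size 4)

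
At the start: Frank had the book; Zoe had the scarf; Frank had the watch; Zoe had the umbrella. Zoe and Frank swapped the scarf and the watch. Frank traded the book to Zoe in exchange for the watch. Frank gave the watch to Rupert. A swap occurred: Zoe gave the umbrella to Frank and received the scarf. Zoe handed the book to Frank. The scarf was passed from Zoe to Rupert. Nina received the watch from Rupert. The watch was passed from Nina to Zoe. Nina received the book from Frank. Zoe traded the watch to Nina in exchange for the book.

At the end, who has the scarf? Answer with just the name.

Answer: Rupert

Derivation:
Tracking all object holders:
Start: book:Frank, scarf:Zoe, watch:Frank, umbrella:Zoe
Event 1 (swap scarf<->watch: now scarf:Frank, watch:Zoe). State: book:Frank, scarf:Frank, watch:Zoe, umbrella:Zoe
Event 2 (swap book<->watch: now book:Zoe, watch:Frank). State: book:Zoe, scarf:Frank, watch:Frank, umbrella:Zoe
Event 3 (give watch: Frank -> Rupert). State: book:Zoe, scarf:Frank, watch:Rupert, umbrella:Zoe
Event 4 (swap umbrella<->scarf: now umbrella:Frank, scarf:Zoe). State: book:Zoe, scarf:Zoe, watch:Rupert, umbrella:Frank
Event 5 (give book: Zoe -> Frank). State: book:Frank, scarf:Zoe, watch:Rupert, umbrella:Frank
Event 6 (give scarf: Zoe -> Rupert). State: book:Frank, scarf:Rupert, watch:Rupert, umbrella:Frank
Event 7 (give watch: Rupert -> Nina). State: book:Frank, scarf:Rupert, watch:Nina, umbrella:Frank
Event 8 (give watch: Nina -> Zoe). State: book:Frank, scarf:Rupert, watch:Zoe, umbrella:Frank
Event 9 (give book: Frank -> Nina). State: book:Nina, scarf:Rupert, watch:Zoe, umbrella:Frank
Event 10 (swap watch<->book: now watch:Nina, book:Zoe). State: book:Zoe, scarf:Rupert, watch:Nina, umbrella:Frank

Final state: book:Zoe, scarf:Rupert, watch:Nina, umbrella:Frank
The scarf is held by Rupert.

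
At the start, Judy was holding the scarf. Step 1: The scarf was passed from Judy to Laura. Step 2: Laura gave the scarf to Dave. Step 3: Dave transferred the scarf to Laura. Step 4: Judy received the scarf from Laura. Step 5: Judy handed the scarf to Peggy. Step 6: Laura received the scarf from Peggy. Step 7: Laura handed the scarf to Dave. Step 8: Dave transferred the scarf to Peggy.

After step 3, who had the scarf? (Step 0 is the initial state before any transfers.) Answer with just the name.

Tracking the scarf holder through step 3:
After step 0 (start): Judy
After step 1: Laura
After step 2: Dave
After step 3: Laura

At step 3, the holder is Laura.

Answer: Laura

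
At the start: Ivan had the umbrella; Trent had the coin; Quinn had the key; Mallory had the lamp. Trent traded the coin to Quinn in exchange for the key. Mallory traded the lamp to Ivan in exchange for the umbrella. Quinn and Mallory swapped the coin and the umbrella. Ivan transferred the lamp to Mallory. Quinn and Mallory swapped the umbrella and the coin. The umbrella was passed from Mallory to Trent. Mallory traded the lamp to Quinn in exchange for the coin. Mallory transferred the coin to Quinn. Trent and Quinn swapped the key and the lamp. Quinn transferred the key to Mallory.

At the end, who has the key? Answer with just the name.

Tracking all object holders:
Start: umbrella:Ivan, coin:Trent, key:Quinn, lamp:Mallory
Event 1 (swap coin<->key: now coin:Quinn, key:Trent). State: umbrella:Ivan, coin:Quinn, key:Trent, lamp:Mallory
Event 2 (swap lamp<->umbrella: now lamp:Ivan, umbrella:Mallory). State: umbrella:Mallory, coin:Quinn, key:Trent, lamp:Ivan
Event 3 (swap coin<->umbrella: now coin:Mallory, umbrella:Quinn). State: umbrella:Quinn, coin:Mallory, key:Trent, lamp:Ivan
Event 4 (give lamp: Ivan -> Mallory). State: umbrella:Quinn, coin:Mallory, key:Trent, lamp:Mallory
Event 5 (swap umbrella<->coin: now umbrella:Mallory, coin:Quinn). State: umbrella:Mallory, coin:Quinn, key:Trent, lamp:Mallory
Event 6 (give umbrella: Mallory -> Trent). State: umbrella:Trent, coin:Quinn, key:Trent, lamp:Mallory
Event 7 (swap lamp<->coin: now lamp:Quinn, coin:Mallory). State: umbrella:Trent, coin:Mallory, key:Trent, lamp:Quinn
Event 8 (give coin: Mallory -> Quinn). State: umbrella:Trent, coin:Quinn, key:Trent, lamp:Quinn
Event 9 (swap key<->lamp: now key:Quinn, lamp:Trent). State: umbrella:Trent, coin:Quinn, key:Quinn, lamp:Trent
Event 10 (give key: Quinn -> Mallory). State: umbrella:Trent, coin:Quinn, key:Mallory, lamp:Trent

Final state: umbrella:Trent, coin:Quinn, key:Mallory, lamp:Trent
The key is held by Mallory.

Answer: Mallory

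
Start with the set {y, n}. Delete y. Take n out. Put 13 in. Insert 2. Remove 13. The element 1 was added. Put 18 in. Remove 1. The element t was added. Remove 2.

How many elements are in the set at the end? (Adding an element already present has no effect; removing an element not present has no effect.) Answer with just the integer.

Tracking the set through each operation:
Start: {n, y}
Event 1 (remove y): removed. Set: {n}
Event 2 (remove n): removed. Set: {}
Event 3 (add 13): added. Set: {13}
Event 4 (add 2): added. Set: {13, 2}
Event 5 (remove 13): removed. Set: {2}
Event 6 (add 1): added. Set: {1, 2}
Event 7 (add 18): added. Set: {1, 18, 2}
Event 8 (remove 1): removed. Set: {18, 2}
Event 9 (add t): added. Set: {18, 2, t}
Event 10 (remove 2): removed. Set: {18, t}

Final set: {18, t} (size 2)

Answer: 2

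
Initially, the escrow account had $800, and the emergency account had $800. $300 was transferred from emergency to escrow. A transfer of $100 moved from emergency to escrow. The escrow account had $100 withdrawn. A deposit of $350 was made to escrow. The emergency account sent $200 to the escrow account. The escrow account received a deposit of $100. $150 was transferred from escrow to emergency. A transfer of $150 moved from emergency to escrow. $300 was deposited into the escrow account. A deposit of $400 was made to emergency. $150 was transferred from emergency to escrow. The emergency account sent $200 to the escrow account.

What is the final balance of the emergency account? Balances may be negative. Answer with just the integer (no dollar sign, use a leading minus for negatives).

Answer: 250

Derivation:
Tracking account balances step by step:
Start: escrow=800, emergency=800
Event 1 (transfer 300 emergency -> escrow): emergency: 800 - 300 = 500, escrow: 800 + 300 = 1100. Balances: escrow=1100, emergency=500
Event 2 (transfer 100 emergency -> escrow): emergency: 500 - 100 = 400, escrow: 1100 + 100 = 1200. Balances: escrow=1200, emergency=400
Event 3 (withdraw 100 from escrow): escrow: 1200 - 100 = 1100. Balances: escrow=1100, emergency=400
Event 4 (deposit 350 to escrow): escrow: 1100 + 350 = 1450. Balances: escrow=1450, emergency=400
Event 5 (transfer 200 emergency -> escrow): emergency: 400 - 200 = 200, escrow: 1450 + 200 = 1650. Balances: escrow=1650, emergency=200
Event 6 (deposit 100 to escrow): escrow: 1650 + 100 = 1750. Balances: escrow=1750, emergency=200
Event 7 (transfer 150 escrow -> emergency): escrow: 1750 - 150 = 1600, emergency: 200 + 150 = 350. Balances: escrow=1600, emergency=350
Event 8 (transfer 150 emergency -> escrow): emergency: 350 - 150 = 200, escrow: 1600 + 150 = 1750. Balances: escrow=1750, emergency=200
Event 9 (deposit 300 to escrow): escrow: 1750 + 300 = 2050. Balances: escrow=2050, emergency=200
Event 10 (deposit 400 to emergency): emergency: 200 + 400 = 600. Balances: escrow=2050, emergency=600
Event 11 (transfer 150 emergency -> escrow): emergency: 600 - 150 = 450, escrow: 2050 + 150 = 2200. Balances: escrow=2200, emergency=450
Event 12 (transfer 200 emergency -> escrow): emergency: 450 - 200 = 250, escrow: 2200 + 200 = 2400. Balances: escrow=2400, emergency=250

Final balance of emergency: 250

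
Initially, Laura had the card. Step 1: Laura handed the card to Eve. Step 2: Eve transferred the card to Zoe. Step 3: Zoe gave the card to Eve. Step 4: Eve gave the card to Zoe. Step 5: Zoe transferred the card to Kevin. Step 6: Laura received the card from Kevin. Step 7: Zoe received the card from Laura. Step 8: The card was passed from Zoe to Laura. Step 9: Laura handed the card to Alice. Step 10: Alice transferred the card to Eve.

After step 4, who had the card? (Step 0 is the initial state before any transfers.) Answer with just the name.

Tracking the card holder through step 4:
After step 0 (start): Laura
After step 1: Eve
After step 2: Zoe
After step 3: Eve
After step 4: Zoe

At step 4, the holder is Zoe.

Answer: Zoe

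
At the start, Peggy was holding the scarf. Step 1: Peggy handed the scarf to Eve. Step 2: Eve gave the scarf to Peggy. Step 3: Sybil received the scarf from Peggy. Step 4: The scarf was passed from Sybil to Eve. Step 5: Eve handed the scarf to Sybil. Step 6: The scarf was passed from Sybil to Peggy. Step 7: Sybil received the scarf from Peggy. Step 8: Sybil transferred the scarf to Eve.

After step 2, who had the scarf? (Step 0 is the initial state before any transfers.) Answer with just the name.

Tracking the scarf holder through step 2:
After step 0 (start): Peggy
After step 1: Eve
After step 2: Peggy

At step 2, the holder is Peggy.

Answer: Peggy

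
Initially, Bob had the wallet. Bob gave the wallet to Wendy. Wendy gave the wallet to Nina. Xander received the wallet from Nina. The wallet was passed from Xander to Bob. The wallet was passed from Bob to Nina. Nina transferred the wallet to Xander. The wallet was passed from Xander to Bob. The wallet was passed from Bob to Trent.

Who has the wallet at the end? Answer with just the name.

Tracking the wallet through each event:
Start: Bob has the wallet.
After event 1: Wendy has the wallet.
After event 2: Nina has the wallet.
After event 3: Xander has the wallet.
After event 4: Bob has the wallet.
After event 5: Nina has the wallet.
After event 6: Xander has the wallet.
After event 7: Bob has the wallet.
After event 8: Trent has the wallet.

Answer: Trent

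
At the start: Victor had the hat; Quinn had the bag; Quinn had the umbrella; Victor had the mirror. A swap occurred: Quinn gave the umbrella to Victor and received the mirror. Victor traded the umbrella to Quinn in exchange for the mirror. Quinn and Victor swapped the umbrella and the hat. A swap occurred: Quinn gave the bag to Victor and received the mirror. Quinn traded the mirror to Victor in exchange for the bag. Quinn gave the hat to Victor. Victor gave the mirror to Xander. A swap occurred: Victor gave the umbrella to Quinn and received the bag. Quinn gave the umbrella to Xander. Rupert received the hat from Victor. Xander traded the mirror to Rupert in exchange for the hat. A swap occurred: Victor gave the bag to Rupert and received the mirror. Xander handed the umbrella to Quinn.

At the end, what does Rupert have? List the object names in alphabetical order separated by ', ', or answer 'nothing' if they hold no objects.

Tracking all object holders:
Start: hat:Victor, bag:Quinn, umbrella:Quinn, mirror:Victor
Event 1 (swap umbrella<->mirror: now umbrella:Victor, mirror:Quinn). State: hat:Victor, bag:Quinn, umbrella:Victor, mirror:Quinn
Event 2 (swap umbrella<->mirror: now umbrella:Quinn, mirror:Victor). State: hat:Victor, bag:Quinn, umbrella:Quinn, mirror:Victor
Event 3 (swap umbrella<->hat: now umbrella:Victor, hat:Quinn). State: hat:Quinn, bag:Quinn, umbrella:Victor, mirror:Victor
Event 4 (swap bag<->mirror: now bag:Victor, mirror:Quinn). State: hat:Quinn, bag:Victor, umbrella:Victor, mirror:Quinn
Event 5 (swap mirror<->bag: now mirror:Victor, bag:Quinn). State: hat:Quinn, bag:Quinn, umbrella:Victor, mirror:Victor
Event 6 (give hat: Quinn -> Victor). State: hat:Victor, bag:Quinn, umbrella:Victor, mirror:Victor
Event 7 (give mirror: Victor -> Xander). State: hat:Victor, bag:Quinn, umbrella:Victor, mirror:Xander
Event 8 (swap umbrella<->bag: now umbrella:Quinn, bag:Victor). State: hat:Victor, bag:Victor, umbrella:Quinn, mirror:Xander
Event 9 (give umbrella: Quinn -> Xander). State: hat:Victor, bag:Victor, umbrella:Xander, mirror:Xander
Event 10 (give hat: Victor -> Rupert). State: hat:Rupert, bag:Victor, umbrella:Xander, mirror:Xander
Event 11 (swap mirror<->hat: now mirror:Rupert, hat:Xander). State: hat:Xander, bag:Victor, umbrella:Xander, mirror:Rupert
Event 12 (swap bag<->mirror: now bag:Rupert, mirror:Victor). State: hat:Xander, bag:Rupert, umbrella:Xander, mirror:Victor
Event 13 (give umbrella: Xander -> Quinn). State: hat:Xander, bag:Rupert, umbrella:Quinn, mirror:Victor

Final state: hat:Xander, bag:Rupert, umbrella:Quinn, mirror:Victor
Rupert holds: bag.

Answer: bag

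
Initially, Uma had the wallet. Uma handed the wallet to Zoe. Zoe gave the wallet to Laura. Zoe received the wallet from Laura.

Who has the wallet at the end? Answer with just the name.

Tracking the wallet through each event:
Start: Uma has the wallet.
After event 1: Zoe has the wallet.
After event 2: Laura has the wallet.
After event 3: Zoe has the wallet.

Answer: Zoe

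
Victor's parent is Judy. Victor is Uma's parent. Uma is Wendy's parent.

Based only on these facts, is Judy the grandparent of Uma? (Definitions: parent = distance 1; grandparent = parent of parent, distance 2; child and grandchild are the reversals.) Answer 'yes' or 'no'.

Reconstructing the parent chain from the given facts:
  Judy -> Victor -> Uma -> Wendy
(each arrow means 'parent of the next')
Positions in the chain (0 = top):
  position of Judy: 0
  position of Victor: 1
  position of Uma: 2
  position of Wendy: 3

Judy is at position 0, Uma is at position 2; signed distance (j - i) = 2.
'grandparent' requires j - i = 2. Actual distance is 2, so the relation HOLDS.

Answer: yes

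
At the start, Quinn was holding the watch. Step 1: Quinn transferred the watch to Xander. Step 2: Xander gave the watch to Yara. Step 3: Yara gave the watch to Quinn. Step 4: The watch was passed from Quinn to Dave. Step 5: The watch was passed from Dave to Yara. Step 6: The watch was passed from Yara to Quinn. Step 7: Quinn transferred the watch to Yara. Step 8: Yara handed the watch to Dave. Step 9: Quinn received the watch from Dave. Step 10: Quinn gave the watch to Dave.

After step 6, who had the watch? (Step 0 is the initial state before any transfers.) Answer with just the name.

Tracking the watch holder through step 6:
After step 0 (start): Quinn
After step 1: Xander
After step 2: Yara
After step 3: Quinn
After step 4: Dave
After step 5: Yara
After step 6: Quinn

At step 6, the holder is Quinn.

Answer: Quinn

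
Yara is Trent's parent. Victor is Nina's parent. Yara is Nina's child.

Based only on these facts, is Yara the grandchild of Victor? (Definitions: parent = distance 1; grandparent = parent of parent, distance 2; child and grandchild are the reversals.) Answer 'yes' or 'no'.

Answer: yes

Derivation:
Reconstructing the parent chain from the given facts:
  Victor -> Nina -> Yara -> Trent
(each arrow means 'parent of the next')
Positions in the chain (0 = top):
  position of Victor: 0
  position of Nina: 1
  position of Yara: 2
  position of Trent: 3

Yara is at position 2, Victor is at position 0; signed distance (j - i) = -2.
'grandchild' requires j - i = -2. Actual distance is -2, so the relation HOLDS.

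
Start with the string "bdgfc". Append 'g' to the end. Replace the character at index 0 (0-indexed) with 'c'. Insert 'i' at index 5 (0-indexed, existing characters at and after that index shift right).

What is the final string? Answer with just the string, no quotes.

Applying each edit step by step:
Start: "bdgfc"
Op 1 (append 'g'): "bdgfc" -> "bdgfcg"
Op 2 (replace idx 0: 'b' -> 'c'): "bdgfcg" -> "cdgfcg"
Op 3 (insert 'i' at idx 5): "cdgfcg" -> "cdgfcig"

Answer: cdgfcig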